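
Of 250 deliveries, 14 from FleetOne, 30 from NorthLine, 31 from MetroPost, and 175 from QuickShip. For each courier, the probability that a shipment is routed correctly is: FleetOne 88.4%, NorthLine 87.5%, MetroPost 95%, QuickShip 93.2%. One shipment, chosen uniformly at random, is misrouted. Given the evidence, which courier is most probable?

QuickShip

Taking complements, P(misrouted | each) = FleetOne 0.116, NorthLine 0.125, MetroPost 0.05, QuickShip 0.068.
Prior × likelihood for each hypothesis:
  FleetOne: 0.056 × 0.116 = 0.006496
  NorthLine: 0.12 × 0.125 = 0.015
  MetroPost: 0.124 × 0.05 = 0.0062
  QuickShip: 0.7 × 0.068 = 0.0476
Normalizing constant = 0.075296.
Largest term belongs to QuickShip, so QuickShip is most probable.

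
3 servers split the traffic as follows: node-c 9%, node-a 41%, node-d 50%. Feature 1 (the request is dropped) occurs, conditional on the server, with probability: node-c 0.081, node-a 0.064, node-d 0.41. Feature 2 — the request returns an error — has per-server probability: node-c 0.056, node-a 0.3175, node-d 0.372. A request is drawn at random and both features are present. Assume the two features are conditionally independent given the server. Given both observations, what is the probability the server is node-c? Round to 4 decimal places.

By Bayes' rule, posterior ∝ prior × likelihood:
  node-c: 0.09 × 0.081 × 0.056 = 0.00040824
  node-a: 0.41 × 0.064 × 0.3175 = 0.0083312
  node-d: 0.5 × 0.41 × 0.372 = 0.07626
Total = 0.08499944.
P(node-c | evidence) = 0.00040824 / 0.08499944 ≈ 0.0048.

0.0048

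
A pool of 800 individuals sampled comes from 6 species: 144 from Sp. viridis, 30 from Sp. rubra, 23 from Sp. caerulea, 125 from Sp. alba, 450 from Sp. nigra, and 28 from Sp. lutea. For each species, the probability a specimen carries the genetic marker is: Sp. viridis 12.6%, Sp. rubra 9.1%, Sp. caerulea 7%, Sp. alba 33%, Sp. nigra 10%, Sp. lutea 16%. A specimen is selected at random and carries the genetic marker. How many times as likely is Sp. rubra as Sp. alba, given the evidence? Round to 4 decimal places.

Compute prior × likelihood for every hypothesis:
  Sp. viridis: 0.18 × 0.126 = 0.02268
  Sp. rubra: 0.0375 × 0.091 = 0.0034125
  Sp. caerulea: 0.02875 × 0.07 = 0.0020125
  Sp. alba: 0.15625 × 0.33 = 0.0515625
  Sp. nigra: 0.5625 × 0.1 = 0.05625
  Sp. lutea: 0.035 × 0.16 = 0.0056
Sum = 0.1415175.
The ratio is 0.0034125 / 0.0515625 (the normalizer cancels) = 0.0662.

0.0662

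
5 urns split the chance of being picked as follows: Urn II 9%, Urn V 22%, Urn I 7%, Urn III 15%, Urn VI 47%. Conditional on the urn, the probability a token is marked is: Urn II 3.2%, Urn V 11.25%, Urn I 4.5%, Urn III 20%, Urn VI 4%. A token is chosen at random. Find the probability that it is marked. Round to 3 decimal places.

0.080

Prior × likelihood for each hypothesis:
  Urn II: 0.09 × 0.032 = 0.00288
  Urn V: 0.22 × 0.1125 = 0.02475
  Urn I: 0.07 × 0.045 = 0.00315
  Urn III: 0.15 × 0.2 = 0.03
  Urn VI: 0.47 × 0.04 = 0.0188
P(marked) = 0.00288 + 0.02475 + 0.00315 + 0.03 + 0.0188 = 0.07958 → 0.080.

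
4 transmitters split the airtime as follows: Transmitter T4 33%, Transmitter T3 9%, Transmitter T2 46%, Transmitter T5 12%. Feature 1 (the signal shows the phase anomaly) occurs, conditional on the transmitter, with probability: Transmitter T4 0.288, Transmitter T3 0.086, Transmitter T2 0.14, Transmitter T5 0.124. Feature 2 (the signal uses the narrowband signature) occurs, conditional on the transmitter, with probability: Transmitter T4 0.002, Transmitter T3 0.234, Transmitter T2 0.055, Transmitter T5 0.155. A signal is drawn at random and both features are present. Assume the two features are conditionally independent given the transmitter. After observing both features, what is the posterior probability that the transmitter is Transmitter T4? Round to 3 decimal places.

0.024

Prior × likelihood for each hypothesis:
  Transmitter T4: 0.33 × 0.288 × 0.002 = 0.00019008
  Transmitter T3: 0.09 × 0.086 × 0.234 = 0.00181116
  Transmitter T2: 0.46 × 0.14 × 0.055 = 0.003542
  Transmitter T5: 0.12 × 0.124 × 0.155 = 0.0023064
Sum = 0.00784964.
P(Transmitter T4 | evidence) = 0.00019008 / 0.00784964 ≈ 0.024.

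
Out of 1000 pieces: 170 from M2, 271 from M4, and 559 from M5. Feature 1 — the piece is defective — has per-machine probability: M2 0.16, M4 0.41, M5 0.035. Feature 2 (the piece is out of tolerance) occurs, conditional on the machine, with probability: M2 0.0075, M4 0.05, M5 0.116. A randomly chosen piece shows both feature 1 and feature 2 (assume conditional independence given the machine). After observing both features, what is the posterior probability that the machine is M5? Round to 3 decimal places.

Unnormalized posteriors (prior × likelihood):
  M2: 0.17 × 0.16 × 0.0075 = 0.000204
  M4: 0.271 × 0.41 × 0.05 = 0.0055555
  M5: 0.559 × 0.035 × 0.116 = 0.00226954
Normalizing constant = 0.00802904.
P(M5 | evidence) = 0.00226954 / 0.00802904 ≈ 0.283.

0.283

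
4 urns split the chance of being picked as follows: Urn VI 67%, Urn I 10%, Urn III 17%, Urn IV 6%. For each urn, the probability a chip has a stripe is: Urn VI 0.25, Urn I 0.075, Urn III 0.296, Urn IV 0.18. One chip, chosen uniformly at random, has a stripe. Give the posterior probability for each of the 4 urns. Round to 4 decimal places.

Urn VI 0.7094, Urn I 0.0318, Urn III 0.2131, Urn IV 0.0457

Unnormalized posteriors (prior × likelihood):
  Urn VI: 0.67 × 0.25 = 0.1675
  Urn I: 0.1 × 0.075 = 0.0075
  Urn III: 0.17 × 0.296 = 0.05032
  Urn IV: 0.06 × 0.18 = 0.0108
Sum = 0.23612.
P(Urn VI | striped) = 0.1675/0.23612 ≈ 0.7094
P(Urn I | striped) = 0.0075/0.23612 ≈ 0.0318
P(Urn III | striped) = 0.05032/0.23612 ≈ 0.2131
P(Urn IV | striped) = 0.0108/0.23612 ≈ 0.0457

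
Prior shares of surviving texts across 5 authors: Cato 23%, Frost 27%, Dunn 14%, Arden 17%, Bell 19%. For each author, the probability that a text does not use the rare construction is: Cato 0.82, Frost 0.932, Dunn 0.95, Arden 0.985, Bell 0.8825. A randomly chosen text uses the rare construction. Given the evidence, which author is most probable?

Cato

Taking complements, P(rare-form | each) = Cato 0.18, Frost 0.068, Dunn 0.05, Arden 0.015, Bell 0.1175.
By Bayes' rule, posterior ∝ prior × likelihood:
  Cato: 0.23 × 0.18 = 0.0414
  Frost: 0.27 × 0.068 = 0.01836
  Dunn: 0.14 × 0.05 = 0.007
  Arden: 0.17 × 0.015 = 0.00255
  Bell: 0.19 × 0.1175 = 0.022325
Normalizing constant = 0.091635.
Largest term belongs to Cato, so Cato is most probable.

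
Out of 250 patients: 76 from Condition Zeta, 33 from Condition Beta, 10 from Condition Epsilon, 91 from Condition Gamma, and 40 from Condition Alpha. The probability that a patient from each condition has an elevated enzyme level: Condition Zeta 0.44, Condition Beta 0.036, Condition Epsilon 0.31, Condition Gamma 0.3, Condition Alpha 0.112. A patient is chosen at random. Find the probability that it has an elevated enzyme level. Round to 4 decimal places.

Compute prior × likelihood for every hypothesis:
  Condition Zeta: 0.304 × 0.44 = 0.13376
  Condition Beta: 0.132 × 0.036 = 0.004752
  Condition Epsilon: 0.04 × 0.31 = 0.0124
  Condition Gamma: 0.364 × 0.3 = 0.1092
  Condition Alpha: 0.16 × 0.112 = 0.01792
P(elevated) = 0.13376 + 0.004752 + 0.0124 + 0.1092 + 0.01792 = 0.278032 → 0.2780.

0.2780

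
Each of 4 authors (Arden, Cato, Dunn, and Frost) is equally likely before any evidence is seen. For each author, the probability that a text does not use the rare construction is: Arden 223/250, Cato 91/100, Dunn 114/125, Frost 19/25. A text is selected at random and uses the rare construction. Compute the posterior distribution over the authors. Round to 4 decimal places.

Arden 0.2053, Cato 0.1711, Dunn 0.1673, Frost 0.4563

Taking complements, P(rare-form | each) = Arden 0.108, Cato 0.09, Dunn 0.088, Frost 0.24.
Since the prior is uniform, the posterior is proportional to the likelihood:
  Arden: 0.108
  Cato: 0.09
  Dunn: 0.088
  Frost: 0.24
Total = 0.526.
P(Arden | rare-form) = 0.108/0.526 ≈ 0.2053
P(Cato | rare-form) = 0.09/0.526 ≈ 0.1711
P(Dunn | rare-form) = 0.088/0.526 ≈ 0.1673
P(Frost | rare-form) = 0.24/0.526 ≈ 0.4563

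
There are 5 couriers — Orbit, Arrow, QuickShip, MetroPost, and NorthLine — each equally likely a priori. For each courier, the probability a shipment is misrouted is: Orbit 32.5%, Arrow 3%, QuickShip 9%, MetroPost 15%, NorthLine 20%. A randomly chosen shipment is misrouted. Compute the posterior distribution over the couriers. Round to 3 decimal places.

Orbit 0.409, Arrow 0.038, QuickShip 0.113, MetroPost 0.189, NorthLine 0.252

With a uniform prior (1/5 each), posterior ∝ likelihood:
  Orbit: 0.325
  Arrow: 0.03
  QuickShip: 0.09
  MetroPost: 0.15
  NorthLine: 0.2
Normalizing constant = 0.795.
P(Orbit | misrouted) = 0.325/0.795 ≈ 0.409
P(Arrow | misrouted) = 0.03/0.795 ≈ 0.038
P(QuickShip | misrouted) = 0.09/0.795 ≈ 0.113
P(MetroPost | misrouted) = 0.15/0.795 ≈ 0.189
P(NorthLine | misrouted) = 0.2/0.795 ≈ 0.252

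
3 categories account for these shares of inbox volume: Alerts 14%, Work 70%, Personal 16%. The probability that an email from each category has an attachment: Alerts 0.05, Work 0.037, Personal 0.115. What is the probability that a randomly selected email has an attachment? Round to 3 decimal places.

0.051

Prior × likelihood for each hypothesis:
  Alerts: 0.14 × 0.05 = 0.007
  Work: 0.7 × 0.037 = 0.0259
  Personal: 0.16 × 0.115 = 0.0184
P(attachment) = 0.007 + 0.0259 + 0.0184 = 0.0513 → 0.051.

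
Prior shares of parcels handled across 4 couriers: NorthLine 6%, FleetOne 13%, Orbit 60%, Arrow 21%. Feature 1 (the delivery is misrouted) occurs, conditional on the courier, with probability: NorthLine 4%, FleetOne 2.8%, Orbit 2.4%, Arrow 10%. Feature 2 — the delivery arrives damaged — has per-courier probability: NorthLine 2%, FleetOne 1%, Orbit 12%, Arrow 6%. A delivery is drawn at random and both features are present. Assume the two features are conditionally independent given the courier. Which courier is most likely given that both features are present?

Orbit

Unnormalized posteriors (prior × likelihood):
  NorthLine: 0.06 × 0.04 × 0.02 = 0.000048
  FleetOne: 0.13 × 0.028 × 0.01 = 0.0000364
  Orbit: 0.6 × 0.024 × 0.12 = 0.001728
  Arrow: 0.21 × 0.1 × 0.06 = 0.00126
Normalizing constant = 0.0030724.
Largest term belongs to Orbit, so Orbit is most probable.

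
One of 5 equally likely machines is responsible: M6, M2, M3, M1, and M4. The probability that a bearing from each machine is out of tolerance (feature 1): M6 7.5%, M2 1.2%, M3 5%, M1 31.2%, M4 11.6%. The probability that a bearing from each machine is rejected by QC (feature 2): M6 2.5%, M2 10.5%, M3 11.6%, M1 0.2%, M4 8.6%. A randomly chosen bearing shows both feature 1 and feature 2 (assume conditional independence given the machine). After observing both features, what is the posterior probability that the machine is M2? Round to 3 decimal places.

0.064

Since the prior is uniform, the posterior is proportional to the likelihood:
  M6: 0.075 × 0.025 = 0.001875
  M2: 0.012 × 0.105 = 0.00126
  M3: 0.05 × 0.116 = 0.0058
  M1: 0.312 × 0.002 = 0.000624
  M4: 0.116 × 0.086 = 0.009976
Normalizing constant = 0.019535.
P(M2 | evidence) = 0.00126 / 0.019535 ≈ 0.064.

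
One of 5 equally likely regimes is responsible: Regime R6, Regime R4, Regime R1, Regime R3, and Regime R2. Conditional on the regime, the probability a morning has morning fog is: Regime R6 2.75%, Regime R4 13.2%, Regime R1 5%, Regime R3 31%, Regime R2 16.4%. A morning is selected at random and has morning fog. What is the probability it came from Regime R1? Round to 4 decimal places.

With a uniform prior (1/5 each), posterior ∝ likelihood:
  Regime R6: 0.0275
  Regime R4: 0.132
  Regime R1: 0.05
  Regime R3: 0.31
  Regime R2: 0.164
Sum = 0.6835.
P(Regime R1 | evidence) = 0.05 / 0.6835 ≈ 0.0732.

0.0732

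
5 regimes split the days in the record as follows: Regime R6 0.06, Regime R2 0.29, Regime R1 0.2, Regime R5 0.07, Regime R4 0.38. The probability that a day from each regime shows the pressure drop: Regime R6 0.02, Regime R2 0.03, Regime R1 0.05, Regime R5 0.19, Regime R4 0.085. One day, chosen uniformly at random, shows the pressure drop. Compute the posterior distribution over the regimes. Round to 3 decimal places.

Prior × likelihood for each hypothesis:
  Regime R6: 0.06 × 0.02 = 0.0012
  Regime R2: 0.29 × 0.03 = 0.0087
  Regime R1: 0.2 × 0.05 = 0.01
  Regime R5: 0.07 × 0.19 = 0.0133
  Regime R4: 0.38 × 0.085 = 0.0323
Total = 0.0655.
P(Regime R6 | drop) = 0.0012/0.0655 ≈ 0.018
P(Regime R2 | drop) = 0.0087/0.0655 ≈ 0.133
P(Regime R1 | drop) = 0.01/0.0655 ≈ 0.153
P(Regime R5 | drop) = 0.0133/0.0655 ≈ 0.203
P(Regime R4 | drop) = 0.0323/0.0655 ≈ 0.493

Regime R6 0.018, Regime R2 0.133, Regime R1 0.153, Regime R5 0.203, Regime R4 0.493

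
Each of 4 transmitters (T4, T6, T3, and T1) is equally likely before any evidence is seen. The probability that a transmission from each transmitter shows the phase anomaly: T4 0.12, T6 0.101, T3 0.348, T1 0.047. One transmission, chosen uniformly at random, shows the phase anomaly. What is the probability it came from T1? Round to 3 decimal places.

0.076

Since the prior is uniform, the posterior is proportional to the likelihood:
  T4: 0.12
  T6: 0.101
  T3: 0.348
  T1: 0.047
Sum = 0.616.
P(T1 | evidence) = 0.047 / 0.616 ≈ 0.076.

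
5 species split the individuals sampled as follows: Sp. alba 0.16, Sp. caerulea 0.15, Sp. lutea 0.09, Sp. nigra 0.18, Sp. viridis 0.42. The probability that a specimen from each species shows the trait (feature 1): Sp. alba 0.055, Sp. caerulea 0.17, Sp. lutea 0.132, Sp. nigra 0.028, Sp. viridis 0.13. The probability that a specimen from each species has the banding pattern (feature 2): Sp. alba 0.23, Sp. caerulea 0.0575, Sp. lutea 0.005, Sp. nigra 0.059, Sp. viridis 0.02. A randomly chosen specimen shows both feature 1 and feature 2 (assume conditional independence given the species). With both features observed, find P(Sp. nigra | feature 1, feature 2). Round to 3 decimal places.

0.060

Compute prior × likelihood for every hypothesis:
  Sp. alba: 0.16 × 0.055 × 0.23 = 0.002024
  Sp. caerulea: 0.15 × 0.17 × 0.0575 = 0.00146625
  Sp. lutea: 0.09 × 0.132 × 0.005 = 0.0000594
  Sp. nigra: 0.18 × 0.028 × 0.059 = 0.00029736
  Sp. viridis: 0.42 × 0.13 × 0.02 = 0.001092
Total = 0.00493901.
P(Sp. nigra | evidence) = 0.00029736 / 0.00493901 ≈ 0.060.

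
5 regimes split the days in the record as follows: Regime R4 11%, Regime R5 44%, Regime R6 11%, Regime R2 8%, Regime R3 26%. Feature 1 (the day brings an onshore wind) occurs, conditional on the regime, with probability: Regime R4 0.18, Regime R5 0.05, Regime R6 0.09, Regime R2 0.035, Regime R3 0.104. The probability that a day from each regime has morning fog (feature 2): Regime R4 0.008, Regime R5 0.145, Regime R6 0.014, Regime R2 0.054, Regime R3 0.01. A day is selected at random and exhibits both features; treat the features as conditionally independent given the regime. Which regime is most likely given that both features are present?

Regime R5

Compute prior × likelihood for every hypothesis:
  Regime R4: 0.11 × 0.18 × 0.008 = 0.0001584
  Regime R5: 0.44 × 0.05 × 0.145 = 0.00319
  Regime R6: 0.11 × 0.09 × 0.014 = 0.0001386
  Regime R2: 0.08 × 0.035 × 0.054 = 0.0001512
  Regime R3: 0.26 × 0.104 × 0.01 = 0.0002704
Sum = 0.0039086.
Largest term belongs to Regime R5, so Regime R5 is most probable.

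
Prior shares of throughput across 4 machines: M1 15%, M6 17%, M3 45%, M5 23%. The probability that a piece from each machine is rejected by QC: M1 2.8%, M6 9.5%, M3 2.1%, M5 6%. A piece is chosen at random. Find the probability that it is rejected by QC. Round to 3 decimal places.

0.044

By Bayes' rule, posterior ∝ prior × likelihood:
  M1: 0.15 × 0.028 = 0.0042
  M6: 0.17 × 0.095 = 0.01615
  M3: 0.45 × 0.021 = 0.00945
  M5: 0.23 × 0.06 = 0.0138
P(rejected) = 0.0042 + 0.01615 + 0.00945 + 0.0138 = 0.0436 → 0.044.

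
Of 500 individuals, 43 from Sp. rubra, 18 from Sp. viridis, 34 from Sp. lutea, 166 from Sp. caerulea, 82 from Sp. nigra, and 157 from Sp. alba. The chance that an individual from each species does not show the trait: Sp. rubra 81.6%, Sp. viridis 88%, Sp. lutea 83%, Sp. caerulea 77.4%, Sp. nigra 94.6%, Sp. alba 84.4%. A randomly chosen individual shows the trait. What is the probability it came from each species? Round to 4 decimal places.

Sp. rubra 0.0962, Sp. viridis 0.0262, Sp. lutea 0.0702, Sp. caerulea 0.4559, Sp. nigra 0.0538, Sp. alba 0.2976

Taking complements, P(trait | each) = Sp. rubra 0.184, Sp. viridis 0.12, Sp. lutea 0.17, Sp. caerulea 0.226, Sp. nigra 0.054, Sp. alba 0.156.
By Bayes' rule, posterior ∝ prior × likelihood:
  Sp. rubra: 0.086 × 0.184 = 0.015824
  Sp. viridis: 0.036 × 0.12 = 0.00432
  Sp. lutea: 0.068 × 0.17 = 0.01156
  Sp. caerulea: 0.332 × 0.226 = 0.075032
  Sp. nigra: 0.164 × 0.054 = 0.008856
  Sp. alba: 0.314 × 0.156 = 0.048984
Total = 0.164576.
P(Sp. rubra | trait) = 0.015824/0.164576 ≈ 0.0962
P(Sp. viridis | trait) = 0.00432/0.164576 ≈ 0.0262
P(Sp. lutea | trait) = 0.01156/0.164576 ≈ 0.0702
P(Sp. caerulea | trait) = 0.075032/0.164576 ≈ 0.4559
P(Sp. nigra | trait) = 0.008856/0.164576 ≈ 0.0538
P(Sp. alba | trait) = 0.048984/0.164576 ≈ 0.2976
(Check: 0.0962+0.0262+0.0702+0.4559+0.0538+0.2976 = 0.9999.)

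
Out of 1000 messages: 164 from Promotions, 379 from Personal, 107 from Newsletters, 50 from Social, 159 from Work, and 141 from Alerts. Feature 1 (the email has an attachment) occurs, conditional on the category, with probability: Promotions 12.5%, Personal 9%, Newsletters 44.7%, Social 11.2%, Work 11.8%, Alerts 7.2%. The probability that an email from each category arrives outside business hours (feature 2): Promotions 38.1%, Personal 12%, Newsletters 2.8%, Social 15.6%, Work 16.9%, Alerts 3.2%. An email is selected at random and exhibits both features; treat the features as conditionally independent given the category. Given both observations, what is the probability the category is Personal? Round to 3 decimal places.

By Bayes' rule, posterior ∝ prior × likelihood:
  Promotions: 0.164 × 0.125 × 0.381 = 0.0078105
  Personal: 0.379 × 0.09 × 0.12 = 0.0040932
  Newsletters: 0.107 × 0.447 × 0.028 = 0.001339212
  Social: 0.05 × 0.112 × 0.156 = 0.0008736
  Work: 0.159 × 0.118 × 0.169 = 0.003170778
  Alerts: 0.141 × 0.072 × 0.032 = 0.000324864
Total = 0.017612154.
P(Personal | evidence) = 0.0040932 / 0.017612154 ≈ 0.232.

0.232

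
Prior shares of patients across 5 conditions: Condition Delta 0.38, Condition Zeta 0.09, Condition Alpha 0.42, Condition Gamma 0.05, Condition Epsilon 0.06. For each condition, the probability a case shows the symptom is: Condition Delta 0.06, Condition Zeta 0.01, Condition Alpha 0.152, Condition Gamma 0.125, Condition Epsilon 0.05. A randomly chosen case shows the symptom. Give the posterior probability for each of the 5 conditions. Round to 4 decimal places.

Condition Delta 0.2356, Condition Zeta 0.0093, Condition Alpha 0.6596, Condition Gamma 0.0646, Condition Epsilon 0.0310

Prior × likelihood for each hypothesis:
  Condition Delta: 0.38 × 0.06 = 0.0228
  Condition Zeta: 0.09 × 0.01 = 0.0009
  Condition Alpha: 0.42 × 0.152 = 0.06384
  Condition Gamma: 0.05 × 0.125 = 0.00625
  Condition Epsilon: 0.06 × 0.05 = 0.003
Normalizing constant = 0.09679.
P(Condition Delta | symptomatic) = 0.0228/0.09679 ≈ 0.2356
P(Condition Zeta | symptomatic) = 0.0009/0.09679 ≈ 0.0093
P(Condition Alpha | symptomatic) = 0.06384/0.09679 ≈ 0.6596
P(Condition Gamma | symptomatic) = 0.00625/0.09679 ≈ 0.0646
P(Condition Epsilon | symptomatic) = 0.003/0.09679 ≈ 0.0310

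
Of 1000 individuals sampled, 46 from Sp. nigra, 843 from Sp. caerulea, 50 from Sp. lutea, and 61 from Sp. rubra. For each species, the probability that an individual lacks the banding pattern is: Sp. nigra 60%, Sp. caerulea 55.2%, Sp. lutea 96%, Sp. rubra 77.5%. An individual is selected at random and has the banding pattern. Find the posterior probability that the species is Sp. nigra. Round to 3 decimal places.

Taking complements, P(banded | each) = Sp. nigra 0.4, Sp. caerulea 0.448, Sp. lutea 0.04, Sp. rubra 0.225.
Compute prior × likelihood for every hypothesis:
  Sp. nigra: 0.046 × 0.4 = 0.0184
  Sp. caerulea: 0.843 × 0.448 = 0.377664
  Sp. lutea: 0.05 × 0.04 = 0.002
  Sp. rubra: 0.061 × 0.225 = 0.013725
Total = 0.411789.
P(Sp. nigra | evidence) = 0.0184 / 0.411789 ≈ 0.045.

0.045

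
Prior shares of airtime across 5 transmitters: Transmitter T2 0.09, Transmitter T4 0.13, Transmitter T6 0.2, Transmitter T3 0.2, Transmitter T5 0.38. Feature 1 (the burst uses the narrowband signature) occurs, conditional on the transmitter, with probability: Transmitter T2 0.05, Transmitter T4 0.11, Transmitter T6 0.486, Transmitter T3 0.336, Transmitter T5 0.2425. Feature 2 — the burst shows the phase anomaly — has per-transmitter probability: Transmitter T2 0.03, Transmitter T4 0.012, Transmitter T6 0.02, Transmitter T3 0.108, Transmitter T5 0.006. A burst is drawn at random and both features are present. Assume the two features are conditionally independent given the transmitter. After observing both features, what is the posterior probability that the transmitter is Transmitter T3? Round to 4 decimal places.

Unnormalized posteriors (prior × likelihood):
  Transmitter T2: 0.09 × 0.05 × 0.03 = 0.000135
  Transmitter T4: 0.13 × 0.11 × 0.012 = 0.0001716
  Transmitter T6: 0.2 × 0.486 × 0.02 = 0.001944
  Transmitter T3: 0.2 × 0.336 × 0.108 = 0.0072576
  Transmitter T5: 0.38 × 0.2425 × 0.006 = 0.0005529
Total = 0.0100611.
P(Transmitter T3 | evidence) = 0.0072576 / 0.0100611 ≈ 0.7214.

0.7214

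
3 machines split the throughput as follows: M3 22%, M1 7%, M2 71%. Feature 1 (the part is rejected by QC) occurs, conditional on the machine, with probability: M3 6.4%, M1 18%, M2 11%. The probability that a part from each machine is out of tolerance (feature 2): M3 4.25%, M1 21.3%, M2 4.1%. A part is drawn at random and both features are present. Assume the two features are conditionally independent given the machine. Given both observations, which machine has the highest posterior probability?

Compute prior × likelihood for every hypothesis:
  M3: 0.22 × 0.064 × 0.0425 = 0.0005984
  M1: 0.07 × 0.18 × 0.213 = 0.0026838
  M2: 0.71 × 0.11 × 0.041 = 0.0032021
Normalizing constant = 0.0064843.
Largest term belongs to M2, so M2 is most probable.

M2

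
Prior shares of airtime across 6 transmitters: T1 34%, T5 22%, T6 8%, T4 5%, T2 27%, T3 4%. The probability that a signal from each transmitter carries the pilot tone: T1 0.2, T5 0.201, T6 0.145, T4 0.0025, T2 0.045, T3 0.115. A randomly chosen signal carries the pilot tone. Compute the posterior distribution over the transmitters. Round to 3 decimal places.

Prior × likelihood for each hypothesis:
  T1: 0.34 × 0.2 = 0.068
  T5: 0.22 × 0.201 = 0.04422
  T6: 0.08 × 0.145 = 0.0116
  T4: 0.05 × 0.0025 = 0.000125
  T2: 0.27 × 0.045 = 0.01215
  T3: 0.04 × 0.115 = 0.0046
Normalizing constant = 0.140695.
P(T1 | pilot) = 0.068/0.140695 ≈ 0.483
P(T5 | pilot) = 0.04422/0.140695 ≈ 0.314
P(T6 | pilot) = 0.0116/0.140695 ≈ 0.082
P(T4 | pilot) = 0.000125/0.140695 ≈ 0.001
P(T2 | pilot) = 0.01215/0.140695 ≈ 0.086
P(T3 | pilot) = 0.0046/0.140695 ≈ 0.033

T1 0.483, T5 0.314, T6 0.082, T4 0.001, T2 0.086, T3 0.033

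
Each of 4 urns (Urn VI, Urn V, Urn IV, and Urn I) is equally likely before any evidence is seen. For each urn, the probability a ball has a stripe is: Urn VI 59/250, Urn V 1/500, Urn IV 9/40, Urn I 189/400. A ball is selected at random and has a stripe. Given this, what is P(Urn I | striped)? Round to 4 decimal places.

Since the prior is uniform, the posterior is proportional to the likelihood:
  Urn VI: 0.236
  Urn V: 0.002
  Urn IV: 0.225
  Urn I: 0.4725
Sum = 0.9355.
P(Urn I | evidence) = 0.4725 / 0.9355 ≈ 0.5051.

0.5051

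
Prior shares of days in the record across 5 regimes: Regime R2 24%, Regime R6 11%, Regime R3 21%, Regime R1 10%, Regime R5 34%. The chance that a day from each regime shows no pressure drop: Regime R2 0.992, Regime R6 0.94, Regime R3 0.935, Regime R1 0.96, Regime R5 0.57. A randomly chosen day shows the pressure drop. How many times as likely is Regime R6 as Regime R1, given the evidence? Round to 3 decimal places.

Taking complements, P(drop | each) = Regime R2 0.008, Regime R6 0.06, Regime R3 0.065, Regime R1 0.04, Regime R5 0.43.
Prior × likelihood for each hypothesis:
  Regime R2: 0.24 × 0.008 = 0.00192
  Regime R6: 0.11 × 0.06 = 0.0066
  Regime R3: 0.21 × 0.065 = 0.01365
  Regime R1: 0.1 × 0.04 = 0.004
  Regime R5: 0.34 × 0.43 = 0.1462
Normalizing constant = 0.17237.
The ratio is 0.0066 / 0.004 (the normalizer cancels) = 1.650.

1.650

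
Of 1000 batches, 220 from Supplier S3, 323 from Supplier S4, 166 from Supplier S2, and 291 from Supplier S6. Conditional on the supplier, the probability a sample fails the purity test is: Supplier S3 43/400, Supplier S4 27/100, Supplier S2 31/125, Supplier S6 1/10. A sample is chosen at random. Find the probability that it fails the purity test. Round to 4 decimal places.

0.1811

By Bayes' rule, posterior ∝ prior × likelihood:
  Supplier S3: 0.22 × 0.1075 = 0.02365
  Supplier S4: 0.323 × 0.27 = 0.08721
  Supplier S2: 0.166 × 0.248 = 0.041168
  Supplier S6: 0.291 × 0.1 = 0.0291
P(off-spec) = 0.02365 + 0.08721 + 0.041168 + 0.0291 = 0.181128 → 0.1811.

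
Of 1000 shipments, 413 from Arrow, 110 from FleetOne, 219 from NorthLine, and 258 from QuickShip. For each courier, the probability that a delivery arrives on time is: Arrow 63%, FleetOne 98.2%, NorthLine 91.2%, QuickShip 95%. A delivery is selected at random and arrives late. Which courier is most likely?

Taking complements, P(late | each) = Arrow 0.37, FleetOne 0.018, NorthLine 0.088, QuickShip 0.05.
Prior × likelihood for each hypothesis:
  Arrow: 0.413 × 0.37 = 0.15281
  FleetOne: 0.11 × 0.018 = 0.00198
  NorthLine: 0.219 × 0.088 = 0.019272
  QuickShip: 0.258 × 0.05 = 0.0129
Sum = 0.186962.
Largest term belongs to Arrow, so Arrow is most probable.

Arrow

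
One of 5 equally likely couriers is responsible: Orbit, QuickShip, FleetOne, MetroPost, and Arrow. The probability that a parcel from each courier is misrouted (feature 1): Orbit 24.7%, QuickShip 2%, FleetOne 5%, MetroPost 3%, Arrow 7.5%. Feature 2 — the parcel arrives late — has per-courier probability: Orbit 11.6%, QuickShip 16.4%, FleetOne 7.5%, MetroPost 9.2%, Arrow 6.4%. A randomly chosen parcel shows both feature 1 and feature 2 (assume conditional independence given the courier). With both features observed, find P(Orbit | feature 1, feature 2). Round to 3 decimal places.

0.663

Since the prior is uniform, the posterior is proportional to the likelihood:
  Orbit: 0.247 × 0.116 = 0.028652
  QuickShip: 0.02 × 0.164 = 0.00328
  FleetOne: 0.05 × 0.075 = 0.00375
  MetroPost: 0.03 × 0.092 = 0.00276
  Arrow: 0.075 × 0.064 = 0.0048
Sum = 0.043242.
P(Orbit | evidence) = 0.028652 / 0.043242 ≈ 0.663.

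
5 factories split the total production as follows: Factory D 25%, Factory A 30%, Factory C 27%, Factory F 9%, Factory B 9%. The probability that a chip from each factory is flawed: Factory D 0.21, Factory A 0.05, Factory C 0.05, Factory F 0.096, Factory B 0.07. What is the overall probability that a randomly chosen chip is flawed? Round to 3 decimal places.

By Bayes' rule, posterior ∝ prior × likelihood:
  Factory D: 0.25 × 0.21 = 0.0525
  Factory A: 0.3 × 0.05 = 0.015
  Factory C: 0.27 × 0.05 = 0.0135
  Factory F: 0.09 × 0.096 = 0.00864
  Factory B: 0.09 × 0.07 = 0.0063
P(flawed) = 0.0525 + 0.015 + 0.0135 + 0.00864 + 0.0063 = 0.09594 → 0.096.

0.096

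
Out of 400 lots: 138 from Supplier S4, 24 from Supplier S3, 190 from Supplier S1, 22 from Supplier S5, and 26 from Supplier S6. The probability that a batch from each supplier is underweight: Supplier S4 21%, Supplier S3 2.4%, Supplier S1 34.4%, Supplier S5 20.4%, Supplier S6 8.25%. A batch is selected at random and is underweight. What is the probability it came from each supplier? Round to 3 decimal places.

Supplier S4 0.285, Supplier S3 0.006, Supplier S1 0.644, Supplier S5 0.044, Supplier S6 0.021

Compute prior × likelihood for every hypothesis:
  Supplier S4: 0.345 × 0.21 = 0.07245
  Supplier S3: 0.06 × 0.024 = 0.00144
  Supplier S1: 0.475 × 0.344 = 0.1634
  Supplier S5: 0.055 × 0.204 = 0.01122
  Supplier S6: 0.065 × 0.0825 = 0.0053625
Normalizing constant = 0.2538725.
P(Supplier S4 | underweight) = 0.07245/0.2538725 ≈ 0.285
P(Supplier S3 | underweight) = 0.00144/0.2538725 ≈ 0.006
P(Supplier S1 | underweight) = 0.1634/0.2538725 ≈ 0.644
P(Supplier S5 | underweight) = 0.01122/0.2538725 ≈ 0.044
P(Supplier S6 | underweight) = 0.0053625/0.2538725 ≈ 0.021
(Check: 0.285+0.006+0.644+0.044+0.021 = 1.000.)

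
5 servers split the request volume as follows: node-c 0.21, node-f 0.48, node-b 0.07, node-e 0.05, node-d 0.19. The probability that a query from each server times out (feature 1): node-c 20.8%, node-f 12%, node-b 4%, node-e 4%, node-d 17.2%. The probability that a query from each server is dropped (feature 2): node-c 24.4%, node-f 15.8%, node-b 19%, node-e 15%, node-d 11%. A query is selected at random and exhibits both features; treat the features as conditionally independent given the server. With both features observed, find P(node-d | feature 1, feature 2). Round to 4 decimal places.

0.1486

Unnormalized posteriors (prior × likelihood):
  node-c: 0.21 × 0.208 × 0.244 = 0.01065792
  node-f: 0.48 × 0.12 × 0.158 = 0.0091008
  node-b: 0.07 × 0.04 × 0.19 = 0.000532
  node-e: 0.05 × 0.04 × 0.15 = 0.0003
  node-d: 0.19 × 0.172 × 0.11 = 0.0035948
Normalizing constant = 0.02418552.
P(node-d | evidence) = 0.0035948 / 0.02418552 ≈ 0.1486.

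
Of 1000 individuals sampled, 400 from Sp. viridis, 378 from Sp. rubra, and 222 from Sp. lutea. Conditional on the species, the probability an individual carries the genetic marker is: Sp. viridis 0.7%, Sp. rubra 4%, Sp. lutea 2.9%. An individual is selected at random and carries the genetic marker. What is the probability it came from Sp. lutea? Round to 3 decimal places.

0.264

Compute prior × likelihood for every hypothesis:
  Sp. viridis: 0.4 × 0.007 = 0.0028
  Sp. rubra: 0.378 × 0.04 = 0.01512
  Sp. lutea: 0.222 × 0.029 = 0.006438
Sum = 0.024358.
P(Sp. lutea | evidence) = 0.006438 / 0.024358 ≈ 0.264.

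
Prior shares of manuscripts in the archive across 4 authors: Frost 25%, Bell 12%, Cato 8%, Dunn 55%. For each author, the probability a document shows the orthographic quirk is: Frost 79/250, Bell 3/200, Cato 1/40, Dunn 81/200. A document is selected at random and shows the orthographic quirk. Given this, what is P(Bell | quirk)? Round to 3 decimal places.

By Bayes' rule, posterior ∝ prior × likelihood:
  Frost: 0.25 × 0.316 = 0.079
  Bell: 0.12 × 0.015 = 0.0018
  Cato: 0.08 × 0.025 = 0.002
  Dunn: 0.55 × 0.405 = 0.22275
Normalizing constant = 0.30555.
P(Bell | evidence) = 0.0018 / 0.30555 ≈ 0.006.

0.006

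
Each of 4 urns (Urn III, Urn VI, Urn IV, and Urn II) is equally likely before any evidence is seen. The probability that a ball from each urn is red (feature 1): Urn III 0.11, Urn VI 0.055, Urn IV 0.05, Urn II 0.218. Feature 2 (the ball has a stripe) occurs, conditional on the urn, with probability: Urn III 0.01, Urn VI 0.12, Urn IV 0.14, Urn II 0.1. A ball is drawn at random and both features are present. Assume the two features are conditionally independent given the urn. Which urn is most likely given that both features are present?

Since the prior is uniform, the posterior is proportional to the likelihood:
  Urn III: 0.11 × 0.01 = 0.0011
  Urn VI: 0.055 × 0.12 = 0.0066
  Urn IV: 0.05 × 0.14 = 0.007
  Urn II: 0.218 × 0.1 = 0.0218
Normalizing constant = 0.0365.
Largest term belongs to Urn II, so Urn II is most probable.

Urn II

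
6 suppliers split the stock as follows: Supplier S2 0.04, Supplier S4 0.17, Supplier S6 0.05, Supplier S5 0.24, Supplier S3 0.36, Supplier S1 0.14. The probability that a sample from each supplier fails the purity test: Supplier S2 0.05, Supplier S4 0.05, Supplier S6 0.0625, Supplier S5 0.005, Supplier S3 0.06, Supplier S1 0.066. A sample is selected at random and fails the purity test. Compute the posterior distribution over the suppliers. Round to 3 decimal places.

Prior × likelihood for each hypothesis:
  Supplier S2: 0.04 × 0.05 = 0.002
  Supplier S4: 0.17 × 0.05 = 0.0085
  Supplier S6: 0.05 × 0.0625 = 0.003125
  Supplier S5: 0.24 × 0.005 = 0.0012
  Supplier S3: 0.36 × 0.06 = 0.0216
  Supplier S1: 0.14 × 0.066 = 0.00924
Sum = 0.045665.
P(Supplier S2 | off-spec) = 0.002/0.045665 ≈ 0.044
P(Supplier S4 | off-spec) = 0.0085/0.045665 ≈ 0.186
P(Supplier S6 | off-spec) = 0.003125/0.045665 ≈ 0.068
P(Supplier S5 | off-spec) = 0.0012/0.045665 ≈ 0.026
P(Supplier S3 | off-spec) = 0.0216/0.045665 ≈ 0.473
P(Supplier S1 | off-spec) = 0.00924/0.045665 ≈ 0.202
(Check: 0.044+0.186+0.068+0.026+0.473+0.202 = 0.999.)

Supplier S2 0.044, Supplier S4 0.186, Supplier S6 0.068, Supplier S5 0.026, Supplier S3 0.473, Supplier S1 0.202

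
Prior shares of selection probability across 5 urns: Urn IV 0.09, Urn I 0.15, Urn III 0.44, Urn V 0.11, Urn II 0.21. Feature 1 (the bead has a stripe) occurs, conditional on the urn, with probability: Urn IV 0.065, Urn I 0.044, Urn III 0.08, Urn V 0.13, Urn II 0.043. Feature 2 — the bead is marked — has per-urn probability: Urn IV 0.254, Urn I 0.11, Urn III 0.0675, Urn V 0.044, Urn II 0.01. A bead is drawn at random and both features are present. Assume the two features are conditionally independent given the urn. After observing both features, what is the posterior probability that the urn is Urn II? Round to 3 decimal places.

By Bayes' rule, posterior ∝ prior × likelihood:
  Urn IV: 0.09 × 0.065 × 0.254 = 0.0014859
  Urn I: 0.15 × 0.044 × 0.11 = 0.000726
  Urn III: 0.44 × 0.08 × 0.0675 = 0.002376
  Urn V: 0.11 × 0.13 × 0.044 = 0.0006292
  Urn II: 0.21 × 0.043 × 0.01 = 0.0000903
Normalizing constant = 0.0053074.
P(Urn II | evidence) = 0.0000903 / 0.0053074 ≈ 0.017.

0.017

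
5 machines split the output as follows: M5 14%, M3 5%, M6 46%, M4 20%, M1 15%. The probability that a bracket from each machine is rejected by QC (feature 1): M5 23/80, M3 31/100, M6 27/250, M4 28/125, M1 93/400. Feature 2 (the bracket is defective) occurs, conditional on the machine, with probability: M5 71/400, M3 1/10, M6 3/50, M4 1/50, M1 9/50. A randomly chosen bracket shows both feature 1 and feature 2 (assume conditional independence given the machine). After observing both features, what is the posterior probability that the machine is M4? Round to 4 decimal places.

Prior × likelihood for each hypothesis:
  M5: 0.14 × 0.2875 × 0.1775 = 0.007144375
  M3: 0.05 × 0.31 × 0.1 = 0.00155
  M6: 0.46 × 0.108 × 0.06 = 0.0029808
  M4: 0.2 × 0.224 × 0.02 = 0.000896
  M1: 0.15 × 0.2325 × 0.18 = 0.0062775
Sum = 0.018848675.
P(M4 | evidence) = 0.000896 / 0.018848675 ≈ 0.0475.

0.0475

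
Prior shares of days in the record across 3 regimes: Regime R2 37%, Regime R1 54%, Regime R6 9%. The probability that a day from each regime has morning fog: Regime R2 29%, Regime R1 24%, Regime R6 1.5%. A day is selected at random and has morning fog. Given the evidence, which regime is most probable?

Regime R1

Unnormalized posteriors (prior × likelihood):
  Regime R2: 0.37 × 0.29 = 0.1073
  Regime R1: 0.54 × 0.24 = 0.1296
  Regime R6: 0.09 × 0.015 = 0.00135
Sum = 0.23825.
Largest term belongs to Regime R1, so Regime R1 is most probable.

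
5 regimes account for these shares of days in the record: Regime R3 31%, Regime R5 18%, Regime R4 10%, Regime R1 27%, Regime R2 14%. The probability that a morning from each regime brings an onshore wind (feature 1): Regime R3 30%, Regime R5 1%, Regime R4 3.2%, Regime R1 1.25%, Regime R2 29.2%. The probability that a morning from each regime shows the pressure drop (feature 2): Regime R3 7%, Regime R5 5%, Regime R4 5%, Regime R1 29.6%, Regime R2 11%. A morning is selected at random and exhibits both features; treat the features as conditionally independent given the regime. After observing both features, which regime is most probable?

Prior × likelihood for each hypothesis:
  Regime R3: 0.31 × 0.3 × 0.07 = 0.00651
  Regime R5: 0.18 × 0.01 × 0.05 = 0.00009
  Regime R4: 0.1 × 0.032 × 0.05 = 0.00016
  Regime R1: 0.27 × 0.0125 × 0.296 = 0.000999
  Regime R2: 0.14 × 0.292 × 0.11 = 0.0044968
Normalizing constant = 0.0122558.
Largest term belongs to Regime R3, so Regime R3 is most probable.

Regime R3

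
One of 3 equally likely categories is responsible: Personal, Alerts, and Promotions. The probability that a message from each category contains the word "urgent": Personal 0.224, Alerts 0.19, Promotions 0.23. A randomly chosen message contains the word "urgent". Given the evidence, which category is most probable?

Since the prior is uniform, the posterior is proportional to the likelihood:
  Personal: 0.224
  Alerts: 0.19
  Promotions: 0.23
Normalizing constant = 0.644.
Largest term belongs to Promotions, so Promotions is most probable.

Promotions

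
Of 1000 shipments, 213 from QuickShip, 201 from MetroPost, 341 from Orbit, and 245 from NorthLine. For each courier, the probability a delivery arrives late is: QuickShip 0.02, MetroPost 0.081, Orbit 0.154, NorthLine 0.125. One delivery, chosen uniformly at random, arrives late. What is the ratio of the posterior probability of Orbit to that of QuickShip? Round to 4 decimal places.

Compute prior × likelihood for every hypothesis:
  QuickShip: 0.213 × 0.02 = 0.00426
  MetroPost: 0.201 × 0.081 = 0.016281
  Orbit: 0.341 × 0.154 = 0.052514
  NorthLine: 0.245 × 0.125 = 0.030625
Normalizing constant = 0.10368.
The ratio is 0.052514 / 0.00426 (the normalizer cancels) = 12.3272.

12.3272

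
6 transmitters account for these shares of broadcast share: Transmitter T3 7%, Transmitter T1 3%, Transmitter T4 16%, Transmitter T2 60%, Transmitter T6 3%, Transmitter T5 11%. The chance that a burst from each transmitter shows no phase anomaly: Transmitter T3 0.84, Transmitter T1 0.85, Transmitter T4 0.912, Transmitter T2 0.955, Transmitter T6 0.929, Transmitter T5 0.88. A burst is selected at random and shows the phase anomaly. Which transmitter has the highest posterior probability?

Taking complements, P(anomaly | each) = Transmitter T3 0.16, Transmitter T1 0.15, Transmitter T4 0.088, Transmitter T2 0.045, Transmitter T6 0.071, Transmitter T5 0.12.
Compute prior × likelihood for every hypothesis:
  Transmitter T3: 0.07 × 0.16 = 0.0112
  Transmitter T1: 0.03 × 0.15 = 0.0045
  Transmitter T4: 0.16 × 0.088 = 0.01408
  Transmitter T2: 0.6 × 0.045 = 0.027
  Transmitter T6: 0.03 × 0.071 = 0.00213
  Transmitter T5: 0.11 × 0.12 = 0.0132
Normalizing constant = 0.07211.
Largest term belongs to Transmitter T2, so Transmitter T2 is most probable.

Transmitter T2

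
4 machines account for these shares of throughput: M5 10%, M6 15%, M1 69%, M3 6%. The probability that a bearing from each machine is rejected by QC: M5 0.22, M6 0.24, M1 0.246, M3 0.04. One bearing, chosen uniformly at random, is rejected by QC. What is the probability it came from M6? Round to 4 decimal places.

Compute prior × likelihood for every hypothesis:
  M5: 0.1 × 0.22 = 0.022
  M6: 0.15 × 0.24 = 0.036
  M1: 0.69 × 0.246 = 0.16974
  M3: 0.06 × 0.04 = 0.0024
Total = 0.23014.
P(M6 | evidence) = 0.036 / 0.23014 ≈ 0.1564.

0.1564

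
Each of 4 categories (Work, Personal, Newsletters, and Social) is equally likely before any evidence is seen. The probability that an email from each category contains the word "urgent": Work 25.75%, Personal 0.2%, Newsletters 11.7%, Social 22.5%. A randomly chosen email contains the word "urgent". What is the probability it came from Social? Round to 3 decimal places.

0.374

With a uniform prior (1/4 each), posterior ∝ likelihood:
  Work: 0.2575
  Personal: 0.002
  Newsletters: 0.117
  Social: 0.225
Normalizing constant = 0.6015.
P(Social | evidence) = 0.225 / 0.6015 ≈ 0.374.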